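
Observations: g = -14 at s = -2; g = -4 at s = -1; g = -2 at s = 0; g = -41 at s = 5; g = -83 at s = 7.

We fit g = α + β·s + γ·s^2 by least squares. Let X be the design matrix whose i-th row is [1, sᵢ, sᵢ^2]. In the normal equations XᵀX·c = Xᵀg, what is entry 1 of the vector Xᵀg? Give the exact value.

-144

Entry 1 ↔ basis 1, so (Xᵀg)_{1} = Σᵢ gᵢ = (1)·(-14) + (1)·(-4) + (1)·(-2) + (1)·(-41) + (1)·(-83) = -144.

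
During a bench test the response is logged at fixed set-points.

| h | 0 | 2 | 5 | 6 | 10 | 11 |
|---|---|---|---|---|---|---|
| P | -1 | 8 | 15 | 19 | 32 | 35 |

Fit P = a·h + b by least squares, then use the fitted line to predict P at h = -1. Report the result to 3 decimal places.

P̂ = -3.286

The normal equations are: 286·a + 34·b = 910;  34·a + 6·b = 108.
Eliminating b: 6·(row 1) − 34·(row 2) gives 560·a = 6·910 − 34·108 = 1788, so a = 447/140.
Then b = (108 − 34·(447/140))/6 = -13/140.
At h = -1: P̂ = (447/140)·(-1) + (-13/140)·(1) = -23/7.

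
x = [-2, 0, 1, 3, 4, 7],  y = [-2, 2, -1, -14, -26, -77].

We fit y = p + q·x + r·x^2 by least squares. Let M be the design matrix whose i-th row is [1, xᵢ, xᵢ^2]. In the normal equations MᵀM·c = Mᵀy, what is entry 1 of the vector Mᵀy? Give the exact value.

Entry 1 ↔ basis 1, so (Mᵀy)_{1} = Σᵢ yᵢ = (1)·(-2) + (1)·(2) + (1)·(-1) + (1)·(-14) + (1)·(-26) + (1)·(-77) = -118.

-118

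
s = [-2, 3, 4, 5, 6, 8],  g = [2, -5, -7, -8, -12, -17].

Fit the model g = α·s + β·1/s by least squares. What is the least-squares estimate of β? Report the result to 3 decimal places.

Entries of MᵀM: Σs·s = 154, Σs·1/s = 6, Σ1/s·1/s = 7301/14400.
For Mᵀg: Σs·g = -295, Σ1/s·g = -1217/120.
Normal equations: [[154, 6]; [6, 7301/14400]]·[α, β]ᵀ = [-295, -1217/120]ᵀ.
Eliminating β: (7301/14400)·(row 1) − 6·(row 2) gives (302977/7200)·α = (7301/14400)·(-295) − 6·(-1217/120) = -255511/2880, so α = -1277555/605954.
Then β = ((-1217/120) − 6·(-1277555/605954))/(7301/14400) = 1498920/302977.

β = 4.947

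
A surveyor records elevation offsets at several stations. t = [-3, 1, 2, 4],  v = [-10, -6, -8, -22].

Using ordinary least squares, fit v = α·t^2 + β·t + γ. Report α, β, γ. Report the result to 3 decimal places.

Setting ∂/∂α … = 0 gives: 354·α + 46·β + 30·γ = -480;  46·α + 30·β + 4·γ = -80;  30·α + 4·β + 4·γ = -46.
(Σt^2·t^2 = 354, Σt^2·t = 46, Σt^2 = 30, Σt·t = 30, Σt = 4, Σ1 = 4, Σt^2·v = -480, Σt·v = -80, Σv = -46.)
Row-reducing yields α = -1483/1549, β = -1113/1549, γ = -5578/1549.

α = -0.957, β = -0.719, γ = -3.601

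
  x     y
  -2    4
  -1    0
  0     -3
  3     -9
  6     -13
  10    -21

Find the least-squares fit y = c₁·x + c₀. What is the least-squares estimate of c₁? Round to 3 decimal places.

c₁ = -1.966

From the data, Σx·x = 150, Σx = 16, Σ1 = 6.
Moment sums: Σx·y = -323, Σy = -42.
Normal equations: [[150, 16]; [16, 6]]·[c₁, c₀]ᵀ = [-323, -42]ᵀ.
Determinant 150·6 − 16² = 644.
c₁ = ((-323)·6 − 16·(-42))/644 = -633/322; c₀ = (150·(-42) − 16·(-323))/644 = -283/161.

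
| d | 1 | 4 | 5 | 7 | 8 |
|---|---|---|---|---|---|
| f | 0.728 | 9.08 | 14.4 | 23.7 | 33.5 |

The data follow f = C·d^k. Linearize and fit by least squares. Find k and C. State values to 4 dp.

Linearized form: ln f = k·ln d + ln C. From the 5 transformed points,
Σln d = 7.0211, Σ(ln d)² = 12.6227, Σln f = 11.2329, Σln d·ln f = 20.8128.
Equations: 12.6227·k + 7.0211·ln C = 20.8128;  7.0211·k + 5·ln C = 11.2329.
Solving (det = 13.8181): k = 1.82348, ln C = -0.31399, so C = exp(-0.31399) = 0.73053.

k = 1.8235, C = 0.7305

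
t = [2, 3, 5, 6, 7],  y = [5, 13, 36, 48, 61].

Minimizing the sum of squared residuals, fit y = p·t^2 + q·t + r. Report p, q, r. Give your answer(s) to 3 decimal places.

Forming AᵀA = [[4419, 719, 123]; [719, 123, 23]; [123, 23, 5]] and Aᵀy = [5754, 944, 163]ᵀ gives AᵀA·[p, q, r]ᵀ = Aᵀy.
Inverting the 3×3 Gram matrix, [p, q, r]ᵀ = [311/616, 4185/616, -155/14]ᵀ.

p = 0.505, q = 6.794, r = -11.071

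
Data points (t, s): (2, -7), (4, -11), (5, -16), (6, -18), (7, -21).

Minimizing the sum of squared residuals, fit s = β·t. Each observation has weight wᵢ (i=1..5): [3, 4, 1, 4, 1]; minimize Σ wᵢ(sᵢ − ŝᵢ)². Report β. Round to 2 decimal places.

Compute the Gram sums: Σwᵢ·t·t = 294.
And Σwᵢ·t·s = -877.
XᵀWX·[β]ᵀ = XᵀWs becomes [[294]]·[β]ᵀ = [-877]ᵀ.
Hence β = -877 / 294 ≈ -2.98299.

β = -2.98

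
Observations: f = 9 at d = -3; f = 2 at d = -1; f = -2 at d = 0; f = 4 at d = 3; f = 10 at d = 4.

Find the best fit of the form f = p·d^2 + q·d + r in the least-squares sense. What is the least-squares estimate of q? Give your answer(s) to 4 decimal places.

q = -0.8361

Compute the Gram sums: Σd^2·d^2 = 419, Σd^2·d = 63, Σd^2 = 35, Σd·d = 35, Σd = 3, Σ1 = 5.
Moment sums: Σd^2·f = 279, Σd·f = 23, Σf = 23.
Row-reducing yields p = 2207/2508, q = -699/836, r = -1327/1254.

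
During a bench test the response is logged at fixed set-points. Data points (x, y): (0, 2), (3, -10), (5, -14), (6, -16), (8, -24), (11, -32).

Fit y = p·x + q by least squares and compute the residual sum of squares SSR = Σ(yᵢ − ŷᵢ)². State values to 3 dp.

SSR = 6.748

Compute the Gram sums: Σx·x = 255, Σx = 33, Σ1 = 6.
Moment sums: Σx·y = -740, Σy = -94.
Determinant 255·6 − 33² = 441.
p = ((-740)·6 − 33·(-94))/441 = -446/147; q = (255·(-94) − 33·(-740))/441 = 50/49.
Residuals: 48/49, -94/49, 22/147, 58/49, -110/147, 52/147; SSR = 992/147.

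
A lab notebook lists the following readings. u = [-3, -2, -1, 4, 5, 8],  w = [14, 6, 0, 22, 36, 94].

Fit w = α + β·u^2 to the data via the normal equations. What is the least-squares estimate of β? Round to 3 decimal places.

β = 1.476

Entries of MᵀM: Σ1 = 6, Σu^2 = 119, Σu^2·u^2 = 5075.
Moment sums: Σw = 172, Σu^2·w = 7418.
MᵀM·[α, β]ᵀ = Mᵀw becomes [[6, 119]; [119, 5075]]·[α, β]ᵀ = [172, 7418]ᵀ.
Δ = 6·5075 − 119² = 16289.
α = (172·5075 − 119·7418)/16289 = -1406/2327; β = (6·7418 − 119·172)/16289 = 24040/16289.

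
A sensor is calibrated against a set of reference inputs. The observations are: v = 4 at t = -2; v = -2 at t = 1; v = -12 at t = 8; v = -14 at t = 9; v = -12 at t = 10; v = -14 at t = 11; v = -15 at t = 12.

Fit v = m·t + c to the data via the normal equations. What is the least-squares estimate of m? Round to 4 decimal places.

Setting ∂/∂m … = 0 gives: 515·m + 49·c = -686;  49·m + 7·c = -65.
Determinant 515·7 − 49² = 1204.
m = ((-686)·7 − 49·(-65))/1204 = -231/172; c = (515·(-65) − 49·(-686))/1204 = 139/1204.

m = -1.3430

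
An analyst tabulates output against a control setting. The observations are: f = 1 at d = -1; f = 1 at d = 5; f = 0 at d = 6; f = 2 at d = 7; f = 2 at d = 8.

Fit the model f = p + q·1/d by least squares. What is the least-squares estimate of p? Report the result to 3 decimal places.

From the data, Σ1 = 5, Σ1/d = -307/840, Σ1/d·1/d = 778849/705600.
For Xᵀf: Σf = 6, Σ1/d·f = -37/140.
XᵀX·[p, q]ᵀ = Xᵀf becomes [[5, -307/840]; [-307/840, 778849/705600]]·[p, q]ᵀ = [6, -37/140]ᵀ.
Eliminating q: (778849/705600)·(row 1) − (-307/840)·(row 2) gives (949999/176400)·p = (778849/705600)·6 − (-307/840)·(-37/140) = 25583/3920, so p = 1151235/949999.
Then q = ((-37/140) − (-307/840)·(1151235/949999))/(778849/705600) = 153720/949999.

p = 1.212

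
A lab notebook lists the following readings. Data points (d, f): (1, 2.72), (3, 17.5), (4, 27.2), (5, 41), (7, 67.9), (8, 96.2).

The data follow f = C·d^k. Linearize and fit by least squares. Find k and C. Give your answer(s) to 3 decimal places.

With ln fᵢ as the transformed response and ln dᵢ as the regressor:
XᵀX = [[13.8297, 8.1197]; [8.1197, 6]], rhs = [31.4040, 19.6641]ᵀ  (here Σln d = 8.1197, Σ(ln d)² = 13.8297, Σln f = 19.6641, Σln d·ln f = 31.4040).
Solving (det = 17.0487): k = 1.68679, ln C = 0.99465, so C = exp(0.99465) = 2.70378.

k = 1.687, C = 2.704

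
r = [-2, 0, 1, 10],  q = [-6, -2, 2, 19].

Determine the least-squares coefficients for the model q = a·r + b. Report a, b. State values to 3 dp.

Setting ∂/∂a … = 0 gives: 105·a + 9·b = 204;  9·a + 4·b = 13.
(Σr·r = 105, Σr = 9, Σ1 = 4, Σr·q = 204, Σq = 13.)
det = 105·4 − 9² = 339.
a = (204·4 − 9·13)/339 = 233/113; b = (105·13 − 9·204)/339 = -157/113.

a = 2.062, b = -1.389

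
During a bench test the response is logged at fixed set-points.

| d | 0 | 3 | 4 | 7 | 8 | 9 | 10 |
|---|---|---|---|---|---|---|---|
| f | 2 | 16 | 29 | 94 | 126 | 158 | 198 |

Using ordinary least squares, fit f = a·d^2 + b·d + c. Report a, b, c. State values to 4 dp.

a = 2.1281, b = -1.6926, c = 1.9328

Entries of AᵀA: Σd^2·d^2 = 23395, Σd^2·d = 2675, Σd^2 = 319, Σd·d = 319, Σd = 41, Σ1 = 7.
Moment sums: Σd^2·f = 45876, Σd·f = 5232, Σf = 623.
AᵀA·[a, b, c]ᵀ = Aᵀf becomes [[23395, 2675, 319]; [2675, 319, 41]; [319, 41, 7]]·[a, b, c]ᵀ = [45876, 5232, 623]ᵀ.
Inverting the 3×3 Gram matrix, [a, b, c]ᵀ = [119017/55926, -94663/55926, 54047/27963]ᵀ.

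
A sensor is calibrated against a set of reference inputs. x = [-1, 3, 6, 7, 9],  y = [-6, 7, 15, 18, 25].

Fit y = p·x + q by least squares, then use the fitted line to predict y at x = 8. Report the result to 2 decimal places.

ŷ = 21.53

MᵀM·[p, q]ᵀ = Mᵀy reads: 176·p + 24·q = 468;  24·p + 5·q = 59.
Eliminating q: 5·(row 1) − 24·(row 2) gives 304·p = 5·468 − 24·59 = 924, so p = 231/76.
Then q = (59 − 24·(231/76))/5 = -53/19.
At x = 8: ŷ = (231/76)·(8) + (-53/19)·(1) = 409/19.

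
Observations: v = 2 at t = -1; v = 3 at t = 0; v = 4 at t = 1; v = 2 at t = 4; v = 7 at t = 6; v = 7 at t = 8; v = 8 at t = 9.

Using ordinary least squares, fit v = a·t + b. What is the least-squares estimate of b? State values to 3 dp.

b = 2.571

Sums needed: Σt·t = 199, Σt = 27, Σ1 = 7.
For Aᵀv: Σt·v = 180, Σv = 33.
AᵀA·[a, b]ᵀ = Aᵀv becomes [[199, 27]; [27, 7]]·[a, b]ᵀ = [180, 33]ᵀ.
Δ = 199·7 − 27² = 664.
a = (180·7 − 27·33)/664 = 369/664; b = (199·33 − 27·180)/664 = 1707/664.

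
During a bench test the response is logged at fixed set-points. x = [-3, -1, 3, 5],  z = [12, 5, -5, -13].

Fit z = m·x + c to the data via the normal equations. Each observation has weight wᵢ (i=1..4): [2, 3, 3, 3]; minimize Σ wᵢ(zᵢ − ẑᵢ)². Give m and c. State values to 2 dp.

Normal-equation sums: Σwᵢ·x·x = 123, Σwᵢ·x = 15, Σwᵢ·1 = 11.
And Σwᵢ·x·z = -327, Σwᵢ·z = -15.
MᵀWM·[m, c]ᵀ = MᵀWz becomes [[123, 15]; [15, 11]]·[m, c]ᵀ = [-327, -15]ᵀ.
Eliminating c: 11·(row 1) − 15·(row 2) gives 1128·m = 11·(-327) − 15·(-15) = -3372, so m = -281/94.
Then c = ((-15) − 15·(-281/94))/11 = 255/94.

m = -2.99, c = 2.71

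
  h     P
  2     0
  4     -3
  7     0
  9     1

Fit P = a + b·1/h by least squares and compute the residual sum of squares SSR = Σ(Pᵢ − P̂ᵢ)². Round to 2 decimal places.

With design matrix X, XᵀX = [[4, 253/252]; [253/252, 21925/63504]] and XᵀP = [-2, -23/36]ᵀ.
Eliminating b: (21925/63504)·(row 1) − (253/252)·(row 2) gives (7897/21168)·a = (21925/63504)·(-2) − (253/252)·(-23/36) = -1039/21168, so a = -1039/7897.
Then b = ((-23/36) − (253/252)·(-1039/7897))/(21925/63504) = -11592/7897.
Residuals: 6835/7897, -19754/7897, 2695/7897, 10224/7897; SSR = 69486/7897.

SSR = 8.80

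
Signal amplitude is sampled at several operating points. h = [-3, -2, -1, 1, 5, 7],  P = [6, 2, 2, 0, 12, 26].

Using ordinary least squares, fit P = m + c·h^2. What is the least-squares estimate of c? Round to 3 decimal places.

c = 0.513

The normal equations are: 6·m + 89·c = 48;  89·m + 3125·c = 1638.
(Σ1 = 6, Σh^2 = 89, Σh^2·h^2 = 3125, ΣP = 48, Σh^2·P = 1638.)
det = 6·3125 − 89² = 10829.
m = (48·3125 − 89·1638)/10829 = 4218/10829; c = (6·1638 − 89·48)/10829 = 5556/10829.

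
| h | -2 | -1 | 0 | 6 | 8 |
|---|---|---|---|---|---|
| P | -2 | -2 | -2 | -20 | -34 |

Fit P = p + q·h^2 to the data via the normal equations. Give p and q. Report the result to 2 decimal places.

p = -1.21, q = -0.51

With design matrix M, MᵀM = [[5, 105]; [105, 5409]] and MᵀP = [-60, -2906]ᵀ.
det = 5·5409 − 105² = 16020.
p = ((-60)·5409 − 105·(-2906))/16020 = -647/534; q = (5·(-2906) − 105·(-60))/16020 = -823/1602.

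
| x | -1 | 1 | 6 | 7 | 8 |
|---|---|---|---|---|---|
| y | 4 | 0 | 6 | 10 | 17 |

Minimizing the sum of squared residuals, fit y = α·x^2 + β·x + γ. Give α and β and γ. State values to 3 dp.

Normal-equation sums: Σx^2·x^2 = 7795, Σx^2·x = 1071, Σx^2 = 151, Σx·x = 151, Σx = 21, Σ1 = 5.
Moment sums: Σx^2·y = 1798, Σx·y = 238, Σy = 37.
MᵀM·[α, β, γ]ᵀ = Mᵀy becomes [[7795, 1071, 151]; [1071, 151, 21]; [151, 21, 5]]·[α, β, γ]ᵀ = [1798, 238, 37]ᵀ.
Inverting the 3×3 Gram matrix, [α, β, γ]ᵀ = [16655/30878, -75229/30878, 20739/15439]ᵀ.

α = 0.539, β = -2.436, γ = 1.343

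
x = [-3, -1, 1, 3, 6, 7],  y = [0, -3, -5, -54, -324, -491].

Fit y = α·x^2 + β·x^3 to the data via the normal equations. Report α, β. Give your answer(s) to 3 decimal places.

The normal system MᵀM·[α, β]ᵀ = Mᵀy is [[3861, 24583]; [24583, 165765]]·[α, β]ᵀ = [-36217, -239857]ᵀ.
Eliminating β: 165765·(row 1) − 24583·(row 2) gives 35694776·α = 165765·(-36217) − 24583·(-239857) = -107106374, so α = -53553187/17847388.
Then β = ((-239857) − 24583·(-53553187/17847388))/165765 = -1375591/1372876.

α = -3.001, β = -1.002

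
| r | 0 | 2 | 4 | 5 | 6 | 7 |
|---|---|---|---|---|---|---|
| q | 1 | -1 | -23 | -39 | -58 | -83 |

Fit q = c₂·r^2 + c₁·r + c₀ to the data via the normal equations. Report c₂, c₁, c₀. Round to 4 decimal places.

c₂ = -2.0511, c₁ = 2.2961, c₀ = 1.4235

Sums needed: Σr^2·r^2 = 4594, Σr^2·r = 756, Σr^2 = 130, Σr·r = 130, Σr = 24, Σ1 = 6.
Right-hand side: Σr^2·q = -7502, Σr·q = -1218, Σq = -203.
Row-reducing yields c₂ = -14563/7100, c₁ = 8151/3550, c₀ = 10107/7100.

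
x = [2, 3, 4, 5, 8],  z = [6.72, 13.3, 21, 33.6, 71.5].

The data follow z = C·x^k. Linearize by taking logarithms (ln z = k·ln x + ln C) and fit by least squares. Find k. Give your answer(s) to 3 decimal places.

Taking logs, ln z = k·ln x + ln C, so regress ln z on ln x.
Σln x = 6.8669, Σ(ln x)² = 10.5236, Σln z = 15.3216, Σln x·ln z = 22.9191.
Equations: 10.5236·k + 6.8669·ln C = 22.9191;  6.8669·k + 5·ln C = 15.3216.
Δ = 10.5236·5 − (6.8669)² = 5.4631; k = (22.9191·5 − 6.8669·15.3216)/5.4631 = 1.71749, ln C = (10.5236·15.3216 − 6.8669·22.9191)/5.4631 = 0.70554.

k = 1.717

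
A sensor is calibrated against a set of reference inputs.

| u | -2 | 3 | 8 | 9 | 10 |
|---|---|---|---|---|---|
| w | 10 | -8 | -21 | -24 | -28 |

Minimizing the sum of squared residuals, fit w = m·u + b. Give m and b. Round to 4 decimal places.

Forming MᵀM = [[258, 28]; [28, 5]] and Mᵀw = [-708, -71]ᵀ gives MᵀM·[m, b]ᵀ = Mᵀw.
Δ = 258·5 − 28² = 506.
m = ((-708)·5 − 28·(-71))/506 = -776/253; b = (258·(-71) − 28·(-708))/506 = 753/253.

m = -3.0672, b = 2.9763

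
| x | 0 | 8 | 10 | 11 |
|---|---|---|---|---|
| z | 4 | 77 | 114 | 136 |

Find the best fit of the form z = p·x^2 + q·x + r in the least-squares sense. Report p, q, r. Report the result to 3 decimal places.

With design matrix M, MᵀM = [[28737, 2843, 285]; [2843, 285, 29]; [285, 29, 4]] and Mᵀz = [32784, 3252, 331]ᵀ.
Solving the 3×3 system (Gaussian elimination) gives p = 3959/4132, q = 77625/53716, r = 107597/26858.

p = 0.958, q = 1.445, r = 4.006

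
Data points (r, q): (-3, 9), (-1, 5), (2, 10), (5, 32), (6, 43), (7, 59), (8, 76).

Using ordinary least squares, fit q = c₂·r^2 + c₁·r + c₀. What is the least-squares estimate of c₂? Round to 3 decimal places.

XᵀX·[c₂, c₁, c₀]ᵀ = Xᵀq reads: 8516·c₂ + 1176·c₁ + 188·c₀ = 10229;  1176·c₂ + 188·c₁ + 24·c₀ = 1427;  188·c₂ + 24·c₁ + 7·c₀ = 234.
Row-reducing yields c₂ = 29747/29428, c₁ = 121823/147140, c₀ = 126601/36785.

c₂ = 1.011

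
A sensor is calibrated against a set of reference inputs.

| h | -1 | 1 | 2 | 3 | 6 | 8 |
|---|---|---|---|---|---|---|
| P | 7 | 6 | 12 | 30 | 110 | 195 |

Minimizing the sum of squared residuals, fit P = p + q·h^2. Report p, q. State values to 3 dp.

Sums needed: Σ1 = 6, Σh^2 = 115, Σh^2·h^2 = 5491.
For AᵀP: ΣP = 360, Σh^2·P = 16771.
Eliminating q: 5491·(row 1) − 115·(row 2) gives 19721·p = 5491·360 − 115·16771 = 48095, so p = 48095/19721.
Then q = (16771 − 115·(48095/19721))/5491 = 59226/19721.

p = 2.439, q = 3.003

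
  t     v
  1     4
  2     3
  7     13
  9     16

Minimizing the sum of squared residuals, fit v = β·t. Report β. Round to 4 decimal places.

The normal equations are: 135·β = 245.
(Σt·t = 135, Σt·v = 245.)
Hence β = 245 / 135 ≈ 1.81481.

β = 1.8148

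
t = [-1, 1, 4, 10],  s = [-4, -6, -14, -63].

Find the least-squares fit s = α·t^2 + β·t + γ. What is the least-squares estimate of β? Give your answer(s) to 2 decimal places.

β = -0.37

From the data, Σt^2·t^2 = 10258, Σt^2·t = 1064, Σt^2 = 118, Σt·t = 118, Σt = 14, Σ1 = 4.
Moment sums: Σt^2·s = -6534, Σt·s = -688, Σs = -87.
MᵀM·[α, β, γ]ᵀ = Mᵀs becomes [[10258, 1064, 118]; [1064, 118, 14]; [118, 14, 4]]·[α, β, γ]ᵀ = [-6534, -688, -87]ᵀ.
Row-reducing yields α = -8033/14604, β = -1793/4868, γ = -61837/14604.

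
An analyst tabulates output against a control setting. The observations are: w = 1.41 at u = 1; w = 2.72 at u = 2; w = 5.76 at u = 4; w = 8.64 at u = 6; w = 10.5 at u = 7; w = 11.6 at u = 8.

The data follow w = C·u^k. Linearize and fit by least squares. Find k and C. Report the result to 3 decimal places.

Taking logs, ln w = k·ln u + ln C, so regress ln w on ln u.
Σln u = 7.8966, Σ(ln u)² = 13.7233, Σln w = 10.0539, Σln u·ln w = 16.6569.
Equations: 13.7233·k + 7.8966·ln C = 16.6569;  7.8966·k + 6·ln C = 10.0539.
Solving (det = 19.9843): k = 1.02831, ln C = 0.32230, so C = exp(0.32230) = 1.38030.

k = 1.028, C = 1.380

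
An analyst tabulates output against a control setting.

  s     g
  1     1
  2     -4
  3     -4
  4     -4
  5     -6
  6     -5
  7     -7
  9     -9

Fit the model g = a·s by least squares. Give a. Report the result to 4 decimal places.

a = -1.0181

The normal system XᵀX·[a]ᵀ = Xᵀg is [[221]]·[a]ᵀ = [-225]ᵀ.
Hence a = -225 / 221 ≈ -1.0181.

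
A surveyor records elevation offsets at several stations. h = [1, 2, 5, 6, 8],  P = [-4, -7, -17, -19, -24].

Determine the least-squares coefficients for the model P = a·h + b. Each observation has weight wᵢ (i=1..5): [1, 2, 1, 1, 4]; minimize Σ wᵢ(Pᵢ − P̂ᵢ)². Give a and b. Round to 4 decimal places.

The normal system AᵀWA·[a, b]ᵀ = AᵀWP is [[326, 48]; [48, 9]]·[a, b]ᵀ = [-999, -150]ᵀ.
Eliminating b: 9·(row 1) − 48·(row 2) gives 630·a = 9·(-999) − 48·(-150) = -1791, so a = -199/70.
Then b = ((-150) − 48·(-199/70))/9 = -158/105.

a = -2.8429, b = -1.5048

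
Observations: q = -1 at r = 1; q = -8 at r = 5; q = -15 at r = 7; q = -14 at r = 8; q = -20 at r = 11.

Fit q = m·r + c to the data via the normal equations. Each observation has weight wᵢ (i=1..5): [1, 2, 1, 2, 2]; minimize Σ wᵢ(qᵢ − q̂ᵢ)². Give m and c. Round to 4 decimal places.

m = -1.9231, c = 0.9615

AᵀWA·[m, c]ᵀ = AᵀWq reads: 470·m + 56·c = -850;  56·m + 8·c = -100.
Δ = 470·8 − 56² = 624.
m = ((-850)·8 − 56·(-100))/624 = -25/13; c = (470·(-100) − 56·(-850))/624 = 25/26.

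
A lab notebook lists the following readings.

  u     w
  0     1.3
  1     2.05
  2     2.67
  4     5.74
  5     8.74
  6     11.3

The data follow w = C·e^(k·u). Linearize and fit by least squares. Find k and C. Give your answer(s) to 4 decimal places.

Linearized form: ln w = k·u + ln C. From the 6 transformed points,
Sums: Σu = 18.0000, Σ(u)² = 82.0000, Σln w = 8.3025, Σu·ln w = 35.0602.
Normal system: [[82.0000, 18.0000]; [18.0000, 6]]·[k, ln C]ᵀ = [35.0602, 8.3025]ᵀ.
Solving (det = 168.0000): k = 0.36260, ln C = 0.29594, so C = exp(0.29594) = 1.34439.

k = 0.3626, C = 1.3444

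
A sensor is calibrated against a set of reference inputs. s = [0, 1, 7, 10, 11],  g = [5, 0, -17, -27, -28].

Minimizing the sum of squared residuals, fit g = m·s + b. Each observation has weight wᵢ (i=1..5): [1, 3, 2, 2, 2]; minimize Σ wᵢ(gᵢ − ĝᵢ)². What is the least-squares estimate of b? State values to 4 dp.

b = 3.4731

Compute the Gram sums: Σwᵢ·s·s = 543, Σwᵢ·s = 59, Σwᵢ·1 = 10.
Right-hand side: Σwᵢ·s·g = -1394, Σwᵢ·g = -139.
So MᵀWM·[m, b]ᵀ = MᵀWg: [[543, 59]; [59, 10]]·[m, b]ᵀ = [-1394, -139]ᵀ.
Eliminating b: 10·(row 1) − 59·(row 2) gives 1949·m = 10·(-1394) − 59·(-139) = -5739, so m = -5739/1949.
Then b = ((-139) − 59·(-5739/1949))/10 = 6769/1949.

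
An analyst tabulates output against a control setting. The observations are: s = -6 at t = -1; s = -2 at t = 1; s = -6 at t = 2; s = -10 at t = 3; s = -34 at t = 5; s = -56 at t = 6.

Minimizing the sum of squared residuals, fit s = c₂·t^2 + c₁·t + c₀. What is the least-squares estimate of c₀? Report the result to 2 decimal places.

c₀ = -2.08

Forming XᵀX = [[2020, 376, 76]; [376, 76, 16]; [76, 16, 6]] and Xᵀs = [-2988, -544, -114]ᵀ gives XᵀX·[c₂, c₁, c₀]ᵀ = Xᵀs.
Solving the 3×3 system (Gaussian elimination) gives c₂ = -74/39, c₁ = 8/3, c₀ = -27/13.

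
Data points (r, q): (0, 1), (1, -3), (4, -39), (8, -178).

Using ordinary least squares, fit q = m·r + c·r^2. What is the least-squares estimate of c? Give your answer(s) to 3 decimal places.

c = -3.059

The normal equations are: 81·m + 577·c = -1583;  577·m + 4353·c = -12019.
det = 81·4353 − 577² = 19664.
m = ((-1583)·4353 − 577·(-12019))/19664 = 11041/4916; c = (81·(-12019) − 577·(-1583))/19664 = -15037/4916.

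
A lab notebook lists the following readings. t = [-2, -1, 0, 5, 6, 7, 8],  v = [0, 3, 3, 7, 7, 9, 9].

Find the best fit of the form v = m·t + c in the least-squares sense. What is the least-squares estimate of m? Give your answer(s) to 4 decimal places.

m = 0.8135

The normal system AᵀA·[m, c]ᵀ = Aᵀv is [[179, 23]; [23, 7]]·[m, c]ᵀ = [209, 38]ᵀ.
Eliminating c: 7·(row 1) − 23·(row 2) gives 724·m = 7·209 − 23·38 = 589, so m = 589/724.
Then c = (38 − 23·(589/724))/7 = 1995/724.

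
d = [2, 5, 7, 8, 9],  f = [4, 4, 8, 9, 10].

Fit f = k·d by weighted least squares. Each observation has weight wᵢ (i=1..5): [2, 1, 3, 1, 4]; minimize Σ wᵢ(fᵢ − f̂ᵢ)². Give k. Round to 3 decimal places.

Compute the Gram sums: Σwᵢ·d·d = 568.
Right-hand side: Σwᵢ·d·f = 636.
MᵀWM·[k]ᵀ = MᵀWf becomes [[568]]·[k]ᵀ = [636]ᵀ.
k = 636/568 = 1.11972.

k = 1.120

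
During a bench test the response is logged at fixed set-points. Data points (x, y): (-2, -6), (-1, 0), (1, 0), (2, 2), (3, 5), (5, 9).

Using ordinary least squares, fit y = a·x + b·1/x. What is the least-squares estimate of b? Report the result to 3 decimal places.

Compute the Gram sums: Σx·x = 44, Σx·1/x = 6, Σ1/x·1/x = 1193/450.
Right-hand side: Σx·y = 76, Σ1/x·y = 112/15.
Determinant 44·(1193/450) − 6² = 18146/225.
a = (76·(1193/450) − 6·(112/15))/(18146/225) = 17627/9073; b = (44·(112/15) − 6·76)/(18146/225) = -14340/9073.

b = -1.581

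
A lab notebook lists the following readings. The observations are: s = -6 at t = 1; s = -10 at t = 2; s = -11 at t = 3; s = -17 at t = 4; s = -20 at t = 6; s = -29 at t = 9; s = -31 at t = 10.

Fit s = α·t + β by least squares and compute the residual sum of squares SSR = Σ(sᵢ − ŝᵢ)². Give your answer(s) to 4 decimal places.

Setting ∂/∂α … = 0 gives: 247·α + 35·β = -818;  35·α + 7·β = -124.
Determinant 247·7 − 35² = 504.
α = ((-818)·7 − 35·(-124))/504 = -11/4; β = (247·(-124) − 35·(-818))/504 = -111/28.
Residuals: 5/7, -15/28, 17/14, -57/28, 13/28, -2/7, 13/28; SSR = 97/14.

SSR = 6.9286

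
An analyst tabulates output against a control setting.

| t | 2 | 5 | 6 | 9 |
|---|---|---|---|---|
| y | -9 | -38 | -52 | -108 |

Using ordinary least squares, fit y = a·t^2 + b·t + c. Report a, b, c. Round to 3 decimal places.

Compute the Gram sums: Σt^2·t^2 = 8498, Σt^2·t = 1078, Σt^2 = 146, Σt·t = 146, Σt = 22, Σ1 = 4.
For Xᵀy: Σt^2·y = -11606, Σt·y = -1492, Σy = -207.
Normal equations: [[8498, 1078, 146]; [1078, 146, 22]; [146, 22, 4]]·[a, b, c]ᵀ = [-11606, -1492, -207]ᵀ.
Solving the 3×3 system (Gaussian elimination) gives a = -9/8, b = -353/200, c = -49/50.

a = -1.125, b = -1.765, c = -0.980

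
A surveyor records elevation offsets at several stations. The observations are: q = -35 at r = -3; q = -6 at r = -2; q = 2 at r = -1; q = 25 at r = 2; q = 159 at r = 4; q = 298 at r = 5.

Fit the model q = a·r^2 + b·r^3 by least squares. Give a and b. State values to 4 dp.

a = 2.0929, b = 1.9653

With design matrix A, AᵀA = [[995, 3905]; [3905, 20579]] and Aᵀq = [9757, 48617]ᵀ.
Determinant 995·20579 − 3905² = 5227080.
a = (9757·20579 − 3905·48617)/5227080 = 5469959/2613540; b = (995·48617 − 3905·9757)/5227080 = 1027283/522708.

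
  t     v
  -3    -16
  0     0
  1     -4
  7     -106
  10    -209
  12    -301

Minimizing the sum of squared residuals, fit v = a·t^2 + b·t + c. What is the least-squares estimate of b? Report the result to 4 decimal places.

b = -0.9178

With design matrix X, XᵀX = [[33219, 3045, 303]; [3045, 303, 27]; [303, 27, 6]] and Xᵀv = [-69586, -6400, -636]ᵀ.
Solving the 3×3 system (Gaussian elimination) gives a = -283765/141528, b = -43297/47176, c = -43663/70764.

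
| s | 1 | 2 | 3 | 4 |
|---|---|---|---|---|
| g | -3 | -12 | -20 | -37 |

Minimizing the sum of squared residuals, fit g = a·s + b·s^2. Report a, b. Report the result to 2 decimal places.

Forming AᵀA = [[30, 100]; [100, 354]] and Aᵀg = [-235, -823]ᵀ gives AᵀA·[a, b]ᵀ = Aᵀg.
Eliminating b: 354·(row 1) − 100·(row 2) gives 620·a = 354·(-235) − 100·(-823) = -890, so a = -89/62.
Then b = ((-823) − 100·(-89/62))/354 = -119/62.

a = -1.44, b = -1.92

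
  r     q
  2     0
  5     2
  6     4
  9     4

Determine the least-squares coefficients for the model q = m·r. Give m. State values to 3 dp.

m = 0.479

Compute the Gram sums: Σr·r = 146.
Right-hand side: Σr·q = 70.
Hence m = 70 / 146 ≈ 0.479452.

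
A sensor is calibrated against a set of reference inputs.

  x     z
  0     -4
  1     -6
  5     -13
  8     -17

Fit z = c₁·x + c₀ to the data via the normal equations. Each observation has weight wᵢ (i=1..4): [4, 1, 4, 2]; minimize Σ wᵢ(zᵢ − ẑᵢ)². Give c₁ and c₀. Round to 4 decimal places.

c₁ = -1.6713, c₀ = -4.1965

Sums needed: Σwᵢ·x·x = 229, Σwᵢ·x = 37, Σwᵢ·1 = 11.
For AᵀWz: Σwᵢ·x·z = -538, Σwᵢ·z = -108.
Normal equations: [[229, 37]; [37, 11]]·[c₁, c₀]ᵀ = [-538, -108]ᵀ.
Δ = 229·11 − 37² = 1150.
c₁ = ((-538)·11 − 37·(-108))/1150 = -961/575; c₀ = (229·(-108) − 37·(-538))/1150 = -2413/575.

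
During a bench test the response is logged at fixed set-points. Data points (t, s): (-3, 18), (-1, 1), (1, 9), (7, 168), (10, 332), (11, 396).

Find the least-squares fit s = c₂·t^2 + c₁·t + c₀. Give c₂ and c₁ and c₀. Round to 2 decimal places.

c₂ = 2.97, c₁ = 3.25, c₀ = 1.45

Compute the Gram sums: Σt^2·t^2 = 27125, Σt^2·t = 2647, Σt^2 = 281, Σt·t = 281, Σt = 25, Σ1 = 6.
Moment sums: Σt^2·s = 89520, Σt·s = 8806, Σs = 924.
So XᵀX·[c₂, c₁, c₀]ᵀ = Xᵀs: [[27125, 2647, 281]; [2647, 281, 25]; [281, 25, 6]]·[c₂, c₁, c₀]ᵀ = [89520, 8806, 924]ᵀ.
Row-reducing yields c₂ = 2585857/871140, c₁ = 2828731/871140, c₀ = 210813/145190.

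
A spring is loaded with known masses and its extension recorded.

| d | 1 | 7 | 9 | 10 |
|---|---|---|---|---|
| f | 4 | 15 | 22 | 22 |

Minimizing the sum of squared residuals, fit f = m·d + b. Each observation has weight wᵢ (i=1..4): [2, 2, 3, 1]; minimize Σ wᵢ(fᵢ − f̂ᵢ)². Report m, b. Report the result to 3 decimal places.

m = 2.147, b = 1.527

The normal equations are: 443·m + 53·b = 1032;  53·m + 8·b = 126.
Determinant 443·8 − 53² = 735.
m = (1032·8 − 53·126)/735 = 526/245; b = (443·126 − 53·1032)/735 = 374/245.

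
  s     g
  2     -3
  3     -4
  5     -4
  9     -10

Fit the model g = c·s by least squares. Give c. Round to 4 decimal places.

c = -1.0756

With design matrix M, MᵀM = [[119]] and Mᵀg = [-128]ᵀ.
Hence c = -128 / 119 ≈ -1.07563.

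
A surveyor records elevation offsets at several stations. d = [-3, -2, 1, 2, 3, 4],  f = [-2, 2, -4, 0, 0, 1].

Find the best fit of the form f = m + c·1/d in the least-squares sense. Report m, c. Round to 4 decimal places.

Entries of MᵀM: Σ1 = 6, Σ1/d = 5/4, Σ1/d·1/d = 257/144.
Moment sums: Σf = -3, Σ1/d·f = -49/12.
Normal equations: [[6, 5/4]; [5/4, 257/144]]·[m, c]ᵀ = [-3, -49/12]ᵀ.
Determinant 6·(257/144) − (5/4)² = 439/48.
m = ((-3)·(257/144) − (5/4)·(-49/12))/(439/48) = -12/439; c = (6·(-49/12) − (5/4)·(-3))/(439/48) = -996/439.

m = -0.0273, c = -2.2688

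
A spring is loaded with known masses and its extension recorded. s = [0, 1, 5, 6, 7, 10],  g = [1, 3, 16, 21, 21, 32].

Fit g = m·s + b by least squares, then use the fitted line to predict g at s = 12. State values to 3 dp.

Entries of XᵀX: Σs·s = 211, Σs = 29, Σ1 = 6.
And Σs·g = 676, Σg = 94.
det = 211·6 − 29² = 425.
m = (676·6 − 29·94)/425 = 266/85; b = (211·94 − 29·676)/425 = 46/85.
At s = 12: ĝ = (266/85)·(12) + (46/85)·(1) = 3238/85.

ĝ = 38.094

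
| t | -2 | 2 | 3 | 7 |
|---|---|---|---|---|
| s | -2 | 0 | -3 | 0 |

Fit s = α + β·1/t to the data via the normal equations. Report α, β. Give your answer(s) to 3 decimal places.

Compute the Gram sums: Σ1 = 4, Σ1/t = 10/21, Σ1/t·1/t = 557/882.
Moment sums: Σs = -5, Σ1/t·s = 0.
Normal equations: [[4, 10/21]; [10/21, 557/882]]·[α, β]ᵀ = [-5, 0]ᵀ.
Δ = 4·(557/882) − (10/21)² = 338/147.
α = ((-5)·(557/882) − (10/21)·0)/(338/147) = -2785/2028; β = (4·0 − (10/21)·(-5))/(338/147) = 175/169.

α = -1.373, β = 1.036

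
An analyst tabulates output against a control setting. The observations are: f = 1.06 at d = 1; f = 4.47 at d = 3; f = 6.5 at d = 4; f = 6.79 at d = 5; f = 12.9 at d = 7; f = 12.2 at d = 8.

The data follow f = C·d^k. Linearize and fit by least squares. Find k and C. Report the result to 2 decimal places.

k = 1.21, C = 1.11

Let Y = ln f. Fitting Y = k·ln d + ln C by least squares:
Over the data: Σln d = 8.1197, Σ(ln d)² = 13.8297, Σln f = 10.4016, Σln d·ln f = 17.5004.
Normal system: [[13.8297, 8.1197]; [8.1197, 6]]·[k, ln C]ᵀ = [17.5004, 10.4016]ᵀ.
Slope k = (n·Σln d·ln f − Σln d·Σln f)/(n·Σ(ln d)² − (Σln d)²) = (6·17.5004 − 8.1197·10.4016)/17.0487 = 1.20508; ln C = (Σln f − k·Σln d)/n = 0.10278, so C = exp(0.10278) = 1.10825.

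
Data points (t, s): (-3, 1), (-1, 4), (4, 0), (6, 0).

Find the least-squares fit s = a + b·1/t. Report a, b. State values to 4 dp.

The normal system MᵀM·[a, b]ᵀ = Mᵀs is [[4, -11/12]; [-11/12, 173/144]]·[a, b]ᵀ = [5, -13/3]ᵀ.
Eliminating b: (173/144)·(row 1) − (-11/12)·(row 2) gives (571/144)·a = (173/144)·5 − (-11/12)·(-13/3) = 293/144, so a = 293/571.
Then b = ((-13/3) − (-11/12)·(293/571))/(173/144) = -1836/571.

a = 0.5131, b = -3.2154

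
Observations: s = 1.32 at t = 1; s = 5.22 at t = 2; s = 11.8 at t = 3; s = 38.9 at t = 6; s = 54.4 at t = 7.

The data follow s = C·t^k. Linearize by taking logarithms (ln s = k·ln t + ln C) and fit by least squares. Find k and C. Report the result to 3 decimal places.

Linearized form: ln s = k·ln t + ln C. From the 5 transformed points,
AᵀA = [[8.6844, 5.5294]; [5.5294, 5]], rhs = [18.1931, 12.0556]ᵀ  (here Σln t = 5.5294, Σ(ln t)² = 8.6844, Σln s = 12.0556, Σln t·ln s = 18.1931).
Slope k = (n·Σln t·ln s − Σln t·Σln s)/(n·Σ(ln t)² − (Σln t)²) = (5·18.1931 − 5.5294·12.0556)/12.8473 = 1.89184; ln C = (Σln s − k·Σln t)/n = 0.31896, so C = exp(0.31896) = 1.37570.

k = 1.892, C = 1.376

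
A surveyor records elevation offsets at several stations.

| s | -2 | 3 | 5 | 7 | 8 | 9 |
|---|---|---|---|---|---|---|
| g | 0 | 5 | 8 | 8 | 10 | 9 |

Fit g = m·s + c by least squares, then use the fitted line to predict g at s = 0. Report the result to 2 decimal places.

With design matrix X, XᵀX = [[232, 30]; [30, 6]] and Xᵀg = [272, 40]ᵀ.
det = 232·6 − 30² = 492.
m = (272·6 − 30·40)/492 = 36/41; c = (232·40 − 30·272)/492 = 280/123.
At s = 0: ĝ = (36/41)·(0) + (280/123)·(1) = 280/123.

ĝ = 2.28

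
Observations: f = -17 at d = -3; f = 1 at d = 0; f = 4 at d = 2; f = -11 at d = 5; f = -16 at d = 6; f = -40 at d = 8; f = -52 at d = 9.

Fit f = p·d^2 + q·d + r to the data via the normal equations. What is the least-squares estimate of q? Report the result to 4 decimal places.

q = 2.9290

Forming MᵀM = [[12675, 1563, 219]; [1563, 219, 27]; [219, 27, 7]] and Mᵀf = [-7760, -880, -131]ᵀ gives MᵀM·[p, q, r]ᵀ = Mᵀf.
Solving the 3×3 system (Gaussian elimination) gives p = -3680/3717, q = 43549/14868, r = 4769/4956.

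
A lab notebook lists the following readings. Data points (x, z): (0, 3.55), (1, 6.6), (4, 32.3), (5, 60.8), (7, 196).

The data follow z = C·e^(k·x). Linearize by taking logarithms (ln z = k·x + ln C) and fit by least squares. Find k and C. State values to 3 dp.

With ln zᵢ as the transformed response and xᵢ as the regressor:
AᵀA = [[91.0000, 17.0000]; [17.0000, 5]], rhs = [73.2721, 16.0148]ᵀ  (here Σx = 17.0000, Σ(x)² = 91.0000, Σln z = 16.0148, Σx·ln z = 73.2721).
Slope k = (n·Σx·ln z − Σx·Σln z)/(n·Σ(x)² − (Σx)²) = (5·73.2721 − 17.0000·16.0148)/166.0000 = 0.56692; ln C = (Σln z − k·Σx)/n = 1.27542, so C = exp(1.27542) = 3.58022.

k = 0.567, C = 3.580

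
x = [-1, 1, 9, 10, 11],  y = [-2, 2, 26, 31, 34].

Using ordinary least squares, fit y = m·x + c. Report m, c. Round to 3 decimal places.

m = 3.032, c = 0.006

Compute the Gram sums: Σx·x = 304, Σx = 30, Σ1 = 5.
Right-hand side: Σx·y = 922, Σy = 91.
So MᵀM·[m, c]ᵀ = Mᵀy: [[304, 30]; [30, 5]]·[m, c]ᵀ = [922, 91]ᵀ.
det = 304·5 − 30² = 620.
m = (922·5 − 30·91)/620 = 94/31; c = (304·91 − 30·922)/620 = 1/155.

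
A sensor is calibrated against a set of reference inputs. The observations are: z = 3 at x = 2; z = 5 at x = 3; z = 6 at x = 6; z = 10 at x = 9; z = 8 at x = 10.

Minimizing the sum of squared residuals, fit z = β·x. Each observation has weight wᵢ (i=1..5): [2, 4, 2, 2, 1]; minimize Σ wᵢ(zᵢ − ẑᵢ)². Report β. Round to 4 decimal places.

β = 1.0688

Entries of MᵀWM: Σwᵢ·x·x = 378.
And Σwᵢ·x·z = 404.
MᵀWM·[β]ᵀ = MᵀWz becomes [[378]]·[β]ᵀ = [404]ᵀ.
Hence β = 404 / 378 ≈ 1.06878.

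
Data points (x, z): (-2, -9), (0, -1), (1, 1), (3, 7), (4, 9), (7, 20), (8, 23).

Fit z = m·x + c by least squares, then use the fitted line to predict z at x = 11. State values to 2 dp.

Sums needed: Σx·x = 143, Σx = 21, Σ1 = 7.
And Σx·z = 400, Σz = 50.
So AᵀA·[m, c]ᵀ = Aᵀz: [[143, 21]; [21, 7]]·[m, c]ᵀ = [400, 50]ᵀ.
Determinant 143·7 − 21² = 560.
m = (400·7 − 21·50)/560 = 25/8; c = (143·50 − 21·400)/560 = -125/56.
At x = 11: ẑ = (25/8)·(11) + (-125/56)·(1) = 225/7.

ẑ = 32.14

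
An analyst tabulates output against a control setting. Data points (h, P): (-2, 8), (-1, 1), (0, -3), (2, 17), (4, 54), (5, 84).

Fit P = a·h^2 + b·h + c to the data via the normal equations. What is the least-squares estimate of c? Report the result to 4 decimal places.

c = -0.7562

Entries of XᵀX: Σh^2·h^2 = 914, Σh^2·h = 188, Σh^2 = 50, Σh·h = 50, Σh = 8, Σ1 = 6.
For XᵀP: Σh^2·P = 3065, Σh·P = 653, ΣP = 161.
Row-reducing yields a = 365/121, b = 445/242, c = -183/242.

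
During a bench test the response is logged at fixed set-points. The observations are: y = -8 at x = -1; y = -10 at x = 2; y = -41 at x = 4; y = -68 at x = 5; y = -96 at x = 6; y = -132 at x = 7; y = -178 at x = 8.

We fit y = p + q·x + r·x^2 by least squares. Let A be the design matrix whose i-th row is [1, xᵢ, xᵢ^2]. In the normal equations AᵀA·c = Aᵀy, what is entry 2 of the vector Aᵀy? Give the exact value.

-3440

Entry 2 ↔ basis x, so (Aᵀy)_{2} = Σᵢ (x)·yᵢ = (-1)·(-8) + (2)·(-10) + (4)·(-41) + (5)·(-68) + (6)·(-96) + (7)·(-132) + (8)·(-178) = -3440.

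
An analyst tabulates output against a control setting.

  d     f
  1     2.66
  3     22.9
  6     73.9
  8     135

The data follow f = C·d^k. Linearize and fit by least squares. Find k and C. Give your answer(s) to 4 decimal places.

k = 1.8714, C = 2.7298

Let Y = ln f. Fitting Y = k·ln d + ln C by least squares:
Over the data: Σln d = 4.9698, Σ(ln d)² = 8.7414, Σln f = 13.3175, Σln d·ln f = 21.3496.
Normal system: [[8.7414, 4.9698]; [4.9698, 4]]·[k, ln C]ᵀ = [21.3496, 13.3175]ᵀ.
Slope k = (n·Σln d·ln f − Σln d·Σln f)/(n·Σ(ln d)² − (Σln d)²) = (4·21.3496 − 4.9698·13.3175)/10.2667 = 1.87140; ln C = (Σln f − k·Σln d)/n = 1.00424, so C = exp(1.00424) = 2.72983.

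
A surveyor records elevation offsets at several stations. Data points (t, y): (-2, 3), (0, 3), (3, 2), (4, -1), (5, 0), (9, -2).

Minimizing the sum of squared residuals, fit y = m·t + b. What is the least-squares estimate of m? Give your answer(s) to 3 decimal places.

From the data, Σt·t = 135, Σt = 19, Σ1 = 6.
Right-hand side: Σt·y = -22, Σy = 5.
So MᵀM·[m, b]ᵀ = Mᵀy: [[135, 19]; [19, 6]]·[m, b]ᵀ = [-22, 5]ᵀ.
det = 135·6 − 19² = 449.
m = ((-22)·6 − 19·5)/449 = -227/449; b = (135·5 − 19·(-22))/449 = 1093/449.

m = -0.506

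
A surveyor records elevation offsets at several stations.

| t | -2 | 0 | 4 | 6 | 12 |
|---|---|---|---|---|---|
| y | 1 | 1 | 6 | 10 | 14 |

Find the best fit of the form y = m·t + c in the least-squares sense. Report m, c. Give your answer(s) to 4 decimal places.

Setting ∂/∂m … = 0 gives: 200·m + 20·c = 250;  20·m + 5·c = 32.
(Σt·t = 200, Σt = 20, Σ1 = 5, Σt·y = 250, Σy = 32.)
det = 200·5 − 20² = 600.
m = (250·5 − 20·32)/600 = 61/60; c = (200·32 − 20·250)/600 = 7/3.

m = 1.0167, c = 2.3333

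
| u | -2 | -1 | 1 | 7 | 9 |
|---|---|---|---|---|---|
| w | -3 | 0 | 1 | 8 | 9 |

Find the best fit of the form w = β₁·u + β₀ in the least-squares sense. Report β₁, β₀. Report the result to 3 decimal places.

Forming AᵀA = [[136, 14]; [14, 5]] and Aᵀw = [144, 15]ᵀ gives AᵀA·[β₁, β₀]ᵀ = Aᵀw.
Eliminating β₀: 5·(row 1) − 14·(row 2) gives 484·β₁ = 5·144 − 14·15 = 510, so β₁ = 255/242.
Then β₀ = (15 − 14·(255/242))/5 = 6/121.

β₁ = 1.054, β₀ = 0.050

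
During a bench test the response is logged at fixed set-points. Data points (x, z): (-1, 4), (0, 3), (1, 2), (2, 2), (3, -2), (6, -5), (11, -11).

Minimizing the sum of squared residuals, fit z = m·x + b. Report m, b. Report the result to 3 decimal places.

Compute the Gram sums: Σx·x = 172, Σx = 22, Σ1 = 7.
And Σx·z = -155, Σz = -7.
So AᵀA·[m, b]ᵀ = Aᵀz: [[172, 22]; [22, 7]]·[m, b]ᵀ = [-155, -7]ᵀ.
Eliminating b: 7·(row 1) − 22·(row 2) gives 720·m = 7·(-155) − 22·(-7) = -931, so m = -931/720.
Then b = ((-7) − 22·(-931/720))/7 = 1103/360.

m = -1.293, b = 3.064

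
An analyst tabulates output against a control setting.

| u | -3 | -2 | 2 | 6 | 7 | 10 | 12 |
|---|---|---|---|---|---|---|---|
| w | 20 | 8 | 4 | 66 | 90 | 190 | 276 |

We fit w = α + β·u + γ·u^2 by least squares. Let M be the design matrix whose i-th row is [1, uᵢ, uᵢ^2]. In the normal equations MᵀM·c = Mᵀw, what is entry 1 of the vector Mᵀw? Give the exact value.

654

Entry 1 ↔ basis 1, so (Mᵀw)_{1} = Σᵢ wᵢ = (1)·(20) + (1)·(8) + (1)·(4) + (1)·(66) + (1)·(90) + (1)·(190) + (1)·(276) = 654.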